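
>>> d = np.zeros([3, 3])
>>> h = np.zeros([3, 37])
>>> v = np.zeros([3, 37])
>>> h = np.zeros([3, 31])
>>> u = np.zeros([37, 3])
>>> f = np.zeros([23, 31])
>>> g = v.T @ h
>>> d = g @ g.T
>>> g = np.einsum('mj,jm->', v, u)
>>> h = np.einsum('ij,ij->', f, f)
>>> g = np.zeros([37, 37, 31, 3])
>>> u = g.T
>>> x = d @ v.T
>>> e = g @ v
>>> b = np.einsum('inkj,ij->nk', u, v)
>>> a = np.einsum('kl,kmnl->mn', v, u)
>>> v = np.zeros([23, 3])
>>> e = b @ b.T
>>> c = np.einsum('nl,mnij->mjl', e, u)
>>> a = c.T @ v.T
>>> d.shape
(37, 37)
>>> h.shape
()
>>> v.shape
(23, 3)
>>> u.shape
(3, 31, 37, 37)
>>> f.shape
(23, 31)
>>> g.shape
(37, 37, 31, 3)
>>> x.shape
(37, 3)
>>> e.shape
(31, 31)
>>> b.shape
(31, 37)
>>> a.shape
(31, 37, 23)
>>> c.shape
(3, 37, 31)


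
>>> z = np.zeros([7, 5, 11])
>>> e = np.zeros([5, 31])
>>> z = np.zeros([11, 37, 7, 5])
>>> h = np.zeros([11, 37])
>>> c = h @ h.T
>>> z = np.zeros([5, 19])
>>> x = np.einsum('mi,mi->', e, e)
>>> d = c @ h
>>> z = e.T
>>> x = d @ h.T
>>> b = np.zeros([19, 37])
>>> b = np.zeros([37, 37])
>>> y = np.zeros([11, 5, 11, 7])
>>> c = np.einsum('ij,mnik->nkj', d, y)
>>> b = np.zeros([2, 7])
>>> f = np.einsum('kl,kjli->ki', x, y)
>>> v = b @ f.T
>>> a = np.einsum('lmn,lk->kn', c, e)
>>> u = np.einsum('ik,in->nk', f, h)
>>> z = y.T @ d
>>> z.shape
(7, 11, 5, 37)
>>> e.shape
(5, 31)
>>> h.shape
(11, 37)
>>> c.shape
(5, 7, 37)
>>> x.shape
(11, 11)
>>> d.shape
(11, 37)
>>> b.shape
(2, 7)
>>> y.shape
(11, 5, 11, 7)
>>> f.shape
(11, 7)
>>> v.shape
(2, 11)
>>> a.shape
(31, 37)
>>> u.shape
(37, 7)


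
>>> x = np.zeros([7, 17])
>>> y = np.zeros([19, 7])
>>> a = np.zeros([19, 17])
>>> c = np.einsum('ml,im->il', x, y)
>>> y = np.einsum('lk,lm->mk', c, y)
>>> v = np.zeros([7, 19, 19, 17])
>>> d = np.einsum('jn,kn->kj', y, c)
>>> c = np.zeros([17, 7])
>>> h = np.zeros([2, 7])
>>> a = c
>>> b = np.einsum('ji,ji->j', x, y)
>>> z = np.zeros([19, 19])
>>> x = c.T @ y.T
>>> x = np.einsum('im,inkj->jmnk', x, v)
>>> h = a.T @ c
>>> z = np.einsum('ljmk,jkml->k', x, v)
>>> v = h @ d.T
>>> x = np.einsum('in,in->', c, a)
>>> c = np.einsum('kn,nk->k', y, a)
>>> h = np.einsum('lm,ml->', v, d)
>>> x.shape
()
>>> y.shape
(7, 17)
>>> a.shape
(17, 7)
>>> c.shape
(7,)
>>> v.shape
(7, 19)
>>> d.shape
(19, 7)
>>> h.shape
()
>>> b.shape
(7,)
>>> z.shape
(19,)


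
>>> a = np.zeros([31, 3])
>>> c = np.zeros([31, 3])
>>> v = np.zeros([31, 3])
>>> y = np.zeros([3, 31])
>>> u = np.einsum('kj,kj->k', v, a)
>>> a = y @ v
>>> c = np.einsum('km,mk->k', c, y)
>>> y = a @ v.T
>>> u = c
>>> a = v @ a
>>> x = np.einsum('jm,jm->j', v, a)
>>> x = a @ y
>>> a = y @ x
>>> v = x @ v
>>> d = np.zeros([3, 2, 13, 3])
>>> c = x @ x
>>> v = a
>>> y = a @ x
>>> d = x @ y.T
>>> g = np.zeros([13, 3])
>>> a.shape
(3, 31)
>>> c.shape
(31, 31)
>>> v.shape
(3, 31)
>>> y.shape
(3, 31)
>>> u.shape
(31,)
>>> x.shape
(31, 31)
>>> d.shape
(31, 3)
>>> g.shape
(13, 3)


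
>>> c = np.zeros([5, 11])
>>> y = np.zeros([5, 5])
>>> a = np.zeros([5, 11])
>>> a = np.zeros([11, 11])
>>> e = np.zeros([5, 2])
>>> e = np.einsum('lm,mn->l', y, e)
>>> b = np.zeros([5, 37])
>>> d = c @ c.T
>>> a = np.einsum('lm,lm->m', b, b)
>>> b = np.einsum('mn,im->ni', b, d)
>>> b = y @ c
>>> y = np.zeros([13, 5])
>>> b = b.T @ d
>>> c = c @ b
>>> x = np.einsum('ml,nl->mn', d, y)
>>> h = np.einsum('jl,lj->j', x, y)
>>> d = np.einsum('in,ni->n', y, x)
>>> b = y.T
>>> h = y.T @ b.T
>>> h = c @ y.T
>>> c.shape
(5, 5)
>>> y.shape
(13, 5)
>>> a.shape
(37,)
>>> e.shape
(5,)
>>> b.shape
(5, 13)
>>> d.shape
(5,)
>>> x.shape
(5, 13)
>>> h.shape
(5, 13)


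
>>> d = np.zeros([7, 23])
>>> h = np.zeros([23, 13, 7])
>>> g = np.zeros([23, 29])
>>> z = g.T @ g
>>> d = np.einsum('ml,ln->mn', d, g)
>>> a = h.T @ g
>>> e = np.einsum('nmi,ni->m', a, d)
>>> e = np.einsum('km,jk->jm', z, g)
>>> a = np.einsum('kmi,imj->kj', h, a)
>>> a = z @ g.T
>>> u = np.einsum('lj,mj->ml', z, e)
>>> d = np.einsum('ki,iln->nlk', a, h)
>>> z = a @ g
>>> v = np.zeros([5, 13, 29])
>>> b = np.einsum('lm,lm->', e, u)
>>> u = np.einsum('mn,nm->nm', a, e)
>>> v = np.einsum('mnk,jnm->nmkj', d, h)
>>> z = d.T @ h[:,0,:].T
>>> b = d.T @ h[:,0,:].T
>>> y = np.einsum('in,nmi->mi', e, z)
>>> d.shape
(7, 13, 29)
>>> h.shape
(23, 13, 7)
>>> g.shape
(23, 29)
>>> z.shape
(29, 13, 23)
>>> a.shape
(29, 23)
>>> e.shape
(23, 29)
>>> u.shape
(23, 29)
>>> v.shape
(13, 7, 29, 23)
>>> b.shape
(29, 13, 23)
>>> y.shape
(13, 23)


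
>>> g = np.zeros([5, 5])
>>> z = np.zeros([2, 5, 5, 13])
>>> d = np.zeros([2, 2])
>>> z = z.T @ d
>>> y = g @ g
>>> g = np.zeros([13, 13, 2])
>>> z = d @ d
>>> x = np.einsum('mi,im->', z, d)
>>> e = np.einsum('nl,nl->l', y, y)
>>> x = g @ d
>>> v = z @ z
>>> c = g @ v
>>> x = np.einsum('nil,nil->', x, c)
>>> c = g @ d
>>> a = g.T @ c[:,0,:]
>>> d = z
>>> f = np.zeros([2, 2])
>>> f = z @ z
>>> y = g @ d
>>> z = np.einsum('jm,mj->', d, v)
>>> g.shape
(13, 13, 2)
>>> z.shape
()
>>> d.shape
(2, 2)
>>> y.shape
(13, 13, 2)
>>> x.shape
()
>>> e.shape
(5,)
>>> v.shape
(2, 2)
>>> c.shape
(13, 13, 2)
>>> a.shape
(2, 13, 2)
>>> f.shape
(2, 2)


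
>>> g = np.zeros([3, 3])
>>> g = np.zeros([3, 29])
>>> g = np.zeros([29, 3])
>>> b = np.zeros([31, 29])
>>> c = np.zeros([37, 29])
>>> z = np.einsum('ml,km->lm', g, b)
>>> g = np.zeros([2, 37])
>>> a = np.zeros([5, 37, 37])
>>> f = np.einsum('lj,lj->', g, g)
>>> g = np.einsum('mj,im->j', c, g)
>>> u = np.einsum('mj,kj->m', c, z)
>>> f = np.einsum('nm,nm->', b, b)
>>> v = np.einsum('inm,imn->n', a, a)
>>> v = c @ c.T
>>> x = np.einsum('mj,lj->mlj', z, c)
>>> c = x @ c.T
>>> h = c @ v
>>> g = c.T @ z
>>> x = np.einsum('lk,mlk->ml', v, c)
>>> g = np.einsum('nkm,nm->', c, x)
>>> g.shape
()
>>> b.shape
(31, 29)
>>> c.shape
(3, 37, 37)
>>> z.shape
(3, 29)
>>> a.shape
(5, 37, 37)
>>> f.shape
()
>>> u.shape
(37,)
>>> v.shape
(37, 37)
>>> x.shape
(3, 37)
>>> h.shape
(3, 37, 37)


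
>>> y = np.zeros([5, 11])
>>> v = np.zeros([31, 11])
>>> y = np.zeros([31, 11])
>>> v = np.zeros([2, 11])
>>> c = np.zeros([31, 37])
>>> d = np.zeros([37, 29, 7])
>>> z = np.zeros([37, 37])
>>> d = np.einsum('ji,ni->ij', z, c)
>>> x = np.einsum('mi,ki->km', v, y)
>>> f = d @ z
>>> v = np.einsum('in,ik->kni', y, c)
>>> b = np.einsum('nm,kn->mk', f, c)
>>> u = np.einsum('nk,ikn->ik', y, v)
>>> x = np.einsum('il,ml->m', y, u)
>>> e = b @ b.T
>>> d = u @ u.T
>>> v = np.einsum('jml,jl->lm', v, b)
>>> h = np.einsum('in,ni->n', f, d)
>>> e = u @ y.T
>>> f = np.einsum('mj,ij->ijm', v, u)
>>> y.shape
(31, 11)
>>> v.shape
(31, 11)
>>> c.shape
(31, 37)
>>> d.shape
(37, 37)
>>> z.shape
(37, 37)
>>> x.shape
(37,)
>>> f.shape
(37, 11, 31)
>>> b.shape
(37, 31)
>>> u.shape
(37, 11)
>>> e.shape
(37, 31)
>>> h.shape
(37,)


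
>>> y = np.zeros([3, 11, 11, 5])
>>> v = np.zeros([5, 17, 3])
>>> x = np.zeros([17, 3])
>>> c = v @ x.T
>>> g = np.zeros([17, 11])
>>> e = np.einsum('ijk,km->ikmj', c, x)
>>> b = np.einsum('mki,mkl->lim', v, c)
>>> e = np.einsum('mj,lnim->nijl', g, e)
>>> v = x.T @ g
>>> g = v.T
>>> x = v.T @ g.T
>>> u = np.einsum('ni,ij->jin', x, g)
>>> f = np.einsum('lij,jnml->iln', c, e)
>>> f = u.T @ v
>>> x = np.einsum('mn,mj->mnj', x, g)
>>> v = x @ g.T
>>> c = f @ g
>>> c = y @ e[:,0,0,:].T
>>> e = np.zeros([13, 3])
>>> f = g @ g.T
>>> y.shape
(3, 11, 11, 5)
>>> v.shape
(11, 11, 11)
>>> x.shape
(11, 11, 3)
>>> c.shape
(3, 11, 11, 17)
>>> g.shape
(11, 3)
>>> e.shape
(13, 3)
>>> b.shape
(17, 3, 5)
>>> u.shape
(3, 11, 11)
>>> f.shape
(11, 11)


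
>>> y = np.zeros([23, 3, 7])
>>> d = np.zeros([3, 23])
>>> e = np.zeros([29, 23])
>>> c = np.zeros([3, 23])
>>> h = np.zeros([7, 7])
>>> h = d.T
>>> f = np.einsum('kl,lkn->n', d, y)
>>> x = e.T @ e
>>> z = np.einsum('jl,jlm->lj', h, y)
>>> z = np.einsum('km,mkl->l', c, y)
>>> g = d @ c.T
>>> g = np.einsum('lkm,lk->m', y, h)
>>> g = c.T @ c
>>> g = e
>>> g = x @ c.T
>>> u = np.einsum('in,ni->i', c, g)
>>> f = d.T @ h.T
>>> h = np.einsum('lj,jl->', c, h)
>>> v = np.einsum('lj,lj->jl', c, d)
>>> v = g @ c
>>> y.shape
(23, 3, 7)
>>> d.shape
(3, 23)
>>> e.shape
(29, 23)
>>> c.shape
(3, 23)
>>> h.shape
()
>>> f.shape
(23, 23)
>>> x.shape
(23, 23)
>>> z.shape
(7,)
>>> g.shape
(23, 3)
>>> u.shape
(3,)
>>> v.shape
(23, 23)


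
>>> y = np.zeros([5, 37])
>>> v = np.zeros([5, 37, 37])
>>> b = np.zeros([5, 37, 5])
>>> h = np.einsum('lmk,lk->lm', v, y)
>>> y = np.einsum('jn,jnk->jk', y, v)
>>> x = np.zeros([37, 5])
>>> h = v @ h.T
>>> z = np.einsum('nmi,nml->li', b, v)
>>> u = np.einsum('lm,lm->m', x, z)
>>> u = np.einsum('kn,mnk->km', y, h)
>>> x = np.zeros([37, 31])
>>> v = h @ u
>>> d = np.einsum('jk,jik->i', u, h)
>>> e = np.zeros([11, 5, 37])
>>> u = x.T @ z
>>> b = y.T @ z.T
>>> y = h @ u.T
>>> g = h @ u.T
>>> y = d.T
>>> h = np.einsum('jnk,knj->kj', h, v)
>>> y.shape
(37,)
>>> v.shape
(5, 37, 5)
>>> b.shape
(37, 37)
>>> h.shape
(5, 5)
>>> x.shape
(37, 31)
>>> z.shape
(37, 5)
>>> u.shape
(31, 5)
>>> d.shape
(37,)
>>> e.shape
(11, 5, 37)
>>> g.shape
(5, 37, 31)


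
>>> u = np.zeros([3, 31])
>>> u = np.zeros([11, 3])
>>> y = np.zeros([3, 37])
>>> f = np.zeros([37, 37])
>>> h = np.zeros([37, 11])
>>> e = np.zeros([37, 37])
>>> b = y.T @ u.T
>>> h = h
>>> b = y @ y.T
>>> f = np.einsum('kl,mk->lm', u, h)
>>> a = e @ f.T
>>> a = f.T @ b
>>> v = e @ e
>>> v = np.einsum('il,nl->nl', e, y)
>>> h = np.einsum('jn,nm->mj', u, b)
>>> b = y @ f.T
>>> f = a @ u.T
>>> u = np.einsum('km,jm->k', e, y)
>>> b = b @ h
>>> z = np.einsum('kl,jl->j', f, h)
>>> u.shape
(37,)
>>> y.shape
(3, 37)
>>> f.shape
(37, 11)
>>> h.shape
(3, 11)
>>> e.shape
(37, 37)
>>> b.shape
(3, 11)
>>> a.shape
(37, 3)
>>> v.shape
(3, 37)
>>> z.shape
(3,)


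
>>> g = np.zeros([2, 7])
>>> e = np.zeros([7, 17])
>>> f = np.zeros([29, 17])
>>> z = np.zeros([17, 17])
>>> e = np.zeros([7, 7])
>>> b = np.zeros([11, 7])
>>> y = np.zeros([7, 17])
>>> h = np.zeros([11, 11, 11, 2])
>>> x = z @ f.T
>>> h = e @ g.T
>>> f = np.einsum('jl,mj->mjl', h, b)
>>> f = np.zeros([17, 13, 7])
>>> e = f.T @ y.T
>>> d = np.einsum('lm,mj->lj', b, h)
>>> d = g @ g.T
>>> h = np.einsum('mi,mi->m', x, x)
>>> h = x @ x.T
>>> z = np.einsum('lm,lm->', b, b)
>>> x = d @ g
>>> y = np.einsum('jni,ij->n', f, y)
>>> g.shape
(2, 7)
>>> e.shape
(7, 13, 7)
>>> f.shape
(17, 13, 7)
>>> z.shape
()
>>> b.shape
(11, 7)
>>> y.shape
(13,)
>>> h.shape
(17, 17)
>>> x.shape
(2, 7)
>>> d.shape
(2, 2)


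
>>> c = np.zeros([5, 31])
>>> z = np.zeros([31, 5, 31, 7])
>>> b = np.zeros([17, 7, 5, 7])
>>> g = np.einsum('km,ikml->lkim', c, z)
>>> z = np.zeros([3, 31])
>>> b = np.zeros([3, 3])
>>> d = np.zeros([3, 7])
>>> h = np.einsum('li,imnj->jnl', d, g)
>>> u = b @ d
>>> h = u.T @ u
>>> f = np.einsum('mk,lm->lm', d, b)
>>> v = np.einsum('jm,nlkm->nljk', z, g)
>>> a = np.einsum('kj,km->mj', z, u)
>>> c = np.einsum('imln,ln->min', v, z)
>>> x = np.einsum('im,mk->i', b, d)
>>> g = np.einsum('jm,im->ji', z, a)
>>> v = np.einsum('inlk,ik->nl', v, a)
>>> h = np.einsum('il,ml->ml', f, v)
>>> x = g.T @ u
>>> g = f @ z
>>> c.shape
(5, 7, 31)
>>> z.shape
(3, 31)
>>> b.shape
(3, 3)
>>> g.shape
(3, 31)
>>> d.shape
(3, 7)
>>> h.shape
(5, 3)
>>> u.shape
(3, 7)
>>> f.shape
(3, 3)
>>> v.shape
(5, 3)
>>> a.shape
(7, 31)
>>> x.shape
(7, 7)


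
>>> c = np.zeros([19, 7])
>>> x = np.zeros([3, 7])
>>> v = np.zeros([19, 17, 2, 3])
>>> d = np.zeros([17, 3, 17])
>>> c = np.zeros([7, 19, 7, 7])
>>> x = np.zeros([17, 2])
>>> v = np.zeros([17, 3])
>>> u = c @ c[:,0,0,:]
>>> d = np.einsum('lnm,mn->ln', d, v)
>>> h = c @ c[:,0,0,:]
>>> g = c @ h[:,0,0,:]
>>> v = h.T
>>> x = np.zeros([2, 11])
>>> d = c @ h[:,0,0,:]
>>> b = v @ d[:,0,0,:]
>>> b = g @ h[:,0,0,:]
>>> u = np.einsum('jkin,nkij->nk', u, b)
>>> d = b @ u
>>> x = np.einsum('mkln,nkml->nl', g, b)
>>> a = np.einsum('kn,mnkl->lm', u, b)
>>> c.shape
(7, 19, 7, 7)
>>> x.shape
(7, 7)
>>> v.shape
(7, 7, 19, 7)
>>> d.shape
(7, 19, 7, 19)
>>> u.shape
(7, 19)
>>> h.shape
(7, 19, 7, 7)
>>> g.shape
(7, 19, 7, 7)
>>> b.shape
(7, 19, 7, 7)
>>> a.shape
(7, 7)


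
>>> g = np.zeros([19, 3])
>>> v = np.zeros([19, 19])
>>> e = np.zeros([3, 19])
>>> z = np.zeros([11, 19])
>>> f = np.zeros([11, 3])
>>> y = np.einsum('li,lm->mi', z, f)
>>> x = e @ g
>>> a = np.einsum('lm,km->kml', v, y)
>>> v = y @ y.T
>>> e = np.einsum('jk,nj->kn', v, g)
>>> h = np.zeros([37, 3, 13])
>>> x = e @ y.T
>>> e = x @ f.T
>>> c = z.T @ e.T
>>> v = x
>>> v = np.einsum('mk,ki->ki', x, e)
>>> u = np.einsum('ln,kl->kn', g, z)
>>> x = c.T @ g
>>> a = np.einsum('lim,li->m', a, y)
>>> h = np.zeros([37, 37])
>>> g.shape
(19, 3)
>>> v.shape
(3, 11)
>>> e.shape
(3, 11)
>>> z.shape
(11, 19)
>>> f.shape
(11, 3)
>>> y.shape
(3, 19)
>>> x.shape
(3, 3)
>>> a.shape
(19,)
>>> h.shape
(37, 37)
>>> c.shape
(19, 3)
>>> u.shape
(11, 3)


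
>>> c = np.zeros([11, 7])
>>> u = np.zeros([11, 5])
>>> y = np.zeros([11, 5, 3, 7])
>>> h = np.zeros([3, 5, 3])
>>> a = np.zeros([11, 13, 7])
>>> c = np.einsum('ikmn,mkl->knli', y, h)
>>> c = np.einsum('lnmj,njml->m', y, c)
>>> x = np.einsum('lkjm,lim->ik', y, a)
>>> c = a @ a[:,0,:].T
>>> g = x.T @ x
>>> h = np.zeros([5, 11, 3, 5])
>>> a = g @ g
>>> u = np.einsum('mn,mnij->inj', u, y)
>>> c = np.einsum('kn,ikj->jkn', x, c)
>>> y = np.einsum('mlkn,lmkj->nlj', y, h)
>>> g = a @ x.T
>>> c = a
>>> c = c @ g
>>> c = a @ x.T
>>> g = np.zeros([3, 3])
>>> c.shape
(5, 13)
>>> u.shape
(3, 5, 7)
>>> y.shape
(7, 5, 5)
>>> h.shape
(5, 11, 3, 5)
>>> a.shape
(5, 5)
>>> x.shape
(13, 5)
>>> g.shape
(3, 3)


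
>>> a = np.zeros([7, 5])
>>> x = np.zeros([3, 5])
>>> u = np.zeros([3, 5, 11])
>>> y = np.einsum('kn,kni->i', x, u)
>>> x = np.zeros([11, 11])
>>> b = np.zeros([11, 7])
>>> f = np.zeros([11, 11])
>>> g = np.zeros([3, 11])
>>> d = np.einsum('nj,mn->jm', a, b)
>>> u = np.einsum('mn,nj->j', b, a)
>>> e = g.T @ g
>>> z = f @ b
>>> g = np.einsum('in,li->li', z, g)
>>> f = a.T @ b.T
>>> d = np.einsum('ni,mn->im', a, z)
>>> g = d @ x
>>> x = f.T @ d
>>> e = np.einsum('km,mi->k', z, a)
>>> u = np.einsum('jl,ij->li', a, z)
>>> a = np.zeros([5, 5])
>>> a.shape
(5, 5)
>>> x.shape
(11, 11)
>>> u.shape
(5, 11)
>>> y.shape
(11,)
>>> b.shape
(11, 7)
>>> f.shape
(5, 11)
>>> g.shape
(5, 11)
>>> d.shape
(5, 11)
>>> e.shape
(11,)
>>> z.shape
(11, 7)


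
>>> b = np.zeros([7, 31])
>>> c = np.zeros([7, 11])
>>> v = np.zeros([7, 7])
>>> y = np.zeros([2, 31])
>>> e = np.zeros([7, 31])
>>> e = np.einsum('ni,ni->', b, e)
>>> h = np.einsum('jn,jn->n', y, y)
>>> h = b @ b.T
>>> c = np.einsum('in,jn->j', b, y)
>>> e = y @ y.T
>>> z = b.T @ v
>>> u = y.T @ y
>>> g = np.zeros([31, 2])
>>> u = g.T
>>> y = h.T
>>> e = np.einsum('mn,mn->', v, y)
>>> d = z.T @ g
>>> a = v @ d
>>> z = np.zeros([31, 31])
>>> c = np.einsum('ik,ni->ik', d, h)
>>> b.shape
(7, 31)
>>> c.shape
(7, 2)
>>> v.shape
(7, 7)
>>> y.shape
(7, 7)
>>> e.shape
()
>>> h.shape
(7, 7)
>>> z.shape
(31, 31)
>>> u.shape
(2, 31)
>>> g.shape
(31, 2)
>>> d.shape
(7, 2)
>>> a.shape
(7, 2)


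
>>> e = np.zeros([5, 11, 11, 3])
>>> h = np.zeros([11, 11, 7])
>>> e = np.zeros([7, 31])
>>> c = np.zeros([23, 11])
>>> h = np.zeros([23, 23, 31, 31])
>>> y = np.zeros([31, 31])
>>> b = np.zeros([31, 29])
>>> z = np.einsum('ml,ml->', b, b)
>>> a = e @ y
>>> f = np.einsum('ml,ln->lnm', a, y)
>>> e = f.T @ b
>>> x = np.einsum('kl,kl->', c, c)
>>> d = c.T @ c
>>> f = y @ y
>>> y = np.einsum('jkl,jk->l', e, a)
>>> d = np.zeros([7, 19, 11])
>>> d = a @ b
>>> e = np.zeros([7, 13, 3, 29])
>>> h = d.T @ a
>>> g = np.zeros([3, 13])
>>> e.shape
(7, 13, 3, 29)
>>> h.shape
(29, 31)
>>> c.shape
(23, 11)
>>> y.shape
(29,)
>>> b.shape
(31, 29)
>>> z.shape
()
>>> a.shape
(7, 31)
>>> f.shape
(31, 31)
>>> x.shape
()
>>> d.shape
(7, 29)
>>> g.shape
(3, 13)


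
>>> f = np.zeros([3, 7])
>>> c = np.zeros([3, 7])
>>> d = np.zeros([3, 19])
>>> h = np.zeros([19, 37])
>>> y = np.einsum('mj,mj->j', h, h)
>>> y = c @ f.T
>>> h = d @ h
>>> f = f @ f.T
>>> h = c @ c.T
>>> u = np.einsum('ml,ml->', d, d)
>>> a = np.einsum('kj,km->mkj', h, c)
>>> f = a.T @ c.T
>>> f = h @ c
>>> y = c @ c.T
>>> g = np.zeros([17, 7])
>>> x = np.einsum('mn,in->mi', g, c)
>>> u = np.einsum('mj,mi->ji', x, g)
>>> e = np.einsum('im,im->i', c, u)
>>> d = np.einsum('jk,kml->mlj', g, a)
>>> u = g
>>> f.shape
(3, 7)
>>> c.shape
(3, 7)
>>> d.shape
(3, 3, 17)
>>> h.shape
(3, 3)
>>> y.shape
(3, 3)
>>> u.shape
(17, 7)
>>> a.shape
(7, 3, 3)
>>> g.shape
(17, 7)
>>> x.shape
(17, 3)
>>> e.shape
(3,)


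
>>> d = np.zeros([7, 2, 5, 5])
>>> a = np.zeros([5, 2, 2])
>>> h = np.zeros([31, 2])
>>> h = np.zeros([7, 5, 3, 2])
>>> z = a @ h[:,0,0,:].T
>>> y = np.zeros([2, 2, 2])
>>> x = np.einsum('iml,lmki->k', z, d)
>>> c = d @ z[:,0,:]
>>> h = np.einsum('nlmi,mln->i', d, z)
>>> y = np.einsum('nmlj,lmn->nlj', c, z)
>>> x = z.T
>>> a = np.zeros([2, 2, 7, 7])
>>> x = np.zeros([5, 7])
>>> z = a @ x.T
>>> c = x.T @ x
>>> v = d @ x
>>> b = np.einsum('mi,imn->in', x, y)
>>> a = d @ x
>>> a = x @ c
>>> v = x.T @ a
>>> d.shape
(7, 2, 5, 5)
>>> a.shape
(5, 7)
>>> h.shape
(5,)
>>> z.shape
(2, 2, 7, 5)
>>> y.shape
(7, 5, 7)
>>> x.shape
(5, 7)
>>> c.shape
(7, 7)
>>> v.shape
(7, 7)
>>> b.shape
(7, 7)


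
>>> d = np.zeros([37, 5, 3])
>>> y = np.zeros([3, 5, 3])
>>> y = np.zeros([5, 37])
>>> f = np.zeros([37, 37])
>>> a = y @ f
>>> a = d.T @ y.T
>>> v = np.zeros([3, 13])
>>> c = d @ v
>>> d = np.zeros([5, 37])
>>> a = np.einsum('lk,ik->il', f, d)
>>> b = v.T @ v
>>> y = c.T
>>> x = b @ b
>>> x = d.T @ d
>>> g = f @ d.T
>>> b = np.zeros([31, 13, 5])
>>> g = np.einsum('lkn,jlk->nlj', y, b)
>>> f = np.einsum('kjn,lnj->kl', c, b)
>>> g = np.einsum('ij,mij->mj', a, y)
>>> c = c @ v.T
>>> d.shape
(5, 37)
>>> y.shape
(13, 5, 37)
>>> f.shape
(37, 31)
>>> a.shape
(5, 37)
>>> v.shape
(3, 13)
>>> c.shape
(37, 5, 3)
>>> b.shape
(31, 13, 5)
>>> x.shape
(37, 37)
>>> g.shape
(13, 37)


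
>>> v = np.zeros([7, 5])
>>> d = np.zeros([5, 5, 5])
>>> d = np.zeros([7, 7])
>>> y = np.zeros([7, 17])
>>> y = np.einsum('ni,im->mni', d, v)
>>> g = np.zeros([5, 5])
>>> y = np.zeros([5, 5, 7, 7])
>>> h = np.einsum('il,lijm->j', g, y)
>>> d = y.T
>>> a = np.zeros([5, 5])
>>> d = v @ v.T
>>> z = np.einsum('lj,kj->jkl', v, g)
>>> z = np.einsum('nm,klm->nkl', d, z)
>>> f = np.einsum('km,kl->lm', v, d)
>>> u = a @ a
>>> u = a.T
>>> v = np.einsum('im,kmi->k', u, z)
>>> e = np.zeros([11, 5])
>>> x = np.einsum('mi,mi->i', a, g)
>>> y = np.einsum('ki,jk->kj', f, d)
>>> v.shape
(7,)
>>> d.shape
(7, 7)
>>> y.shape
(7, 7)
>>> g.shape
(5, 5)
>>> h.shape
(7,)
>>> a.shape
(5, 5)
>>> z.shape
(7, 5, 5)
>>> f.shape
(7, 5)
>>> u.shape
(5, 5)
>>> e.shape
(11, 5)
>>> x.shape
(5,)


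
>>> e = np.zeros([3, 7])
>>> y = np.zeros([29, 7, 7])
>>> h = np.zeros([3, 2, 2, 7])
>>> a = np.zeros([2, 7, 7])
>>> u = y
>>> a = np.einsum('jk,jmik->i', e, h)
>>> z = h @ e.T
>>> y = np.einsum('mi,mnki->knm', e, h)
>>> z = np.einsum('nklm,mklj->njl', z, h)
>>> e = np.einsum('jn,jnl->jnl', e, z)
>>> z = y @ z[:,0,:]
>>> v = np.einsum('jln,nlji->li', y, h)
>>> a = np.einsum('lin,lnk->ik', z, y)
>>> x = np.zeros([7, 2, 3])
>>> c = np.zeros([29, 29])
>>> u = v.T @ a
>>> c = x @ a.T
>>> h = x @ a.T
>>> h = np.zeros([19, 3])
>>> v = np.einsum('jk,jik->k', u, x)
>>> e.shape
(3, 7, 2)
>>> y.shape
(2, 2, 3)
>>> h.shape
(19, 3)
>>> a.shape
(2, 3)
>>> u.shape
(7, 3)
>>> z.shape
(2, 2, 2)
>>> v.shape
(3,)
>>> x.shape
(7, 2, 3)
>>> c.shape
(7, 2, 2)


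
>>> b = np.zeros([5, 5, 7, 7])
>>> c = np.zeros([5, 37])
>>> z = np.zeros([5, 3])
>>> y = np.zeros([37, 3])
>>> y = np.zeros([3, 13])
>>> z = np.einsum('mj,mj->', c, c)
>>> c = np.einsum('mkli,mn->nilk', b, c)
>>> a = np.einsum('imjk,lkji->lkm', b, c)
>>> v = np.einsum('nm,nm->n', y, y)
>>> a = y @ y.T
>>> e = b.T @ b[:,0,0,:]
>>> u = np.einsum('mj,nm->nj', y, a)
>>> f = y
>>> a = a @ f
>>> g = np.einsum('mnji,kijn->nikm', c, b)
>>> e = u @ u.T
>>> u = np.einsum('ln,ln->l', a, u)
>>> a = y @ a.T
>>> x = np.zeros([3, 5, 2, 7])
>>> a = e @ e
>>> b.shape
(5, 5, 7, 7)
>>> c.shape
(37, 7, 7, 5)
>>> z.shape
()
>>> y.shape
(3, 13)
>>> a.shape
(3, 3)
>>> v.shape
(3,)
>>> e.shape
(3, 3)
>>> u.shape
(3,)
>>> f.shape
(3, 13)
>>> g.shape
(7, 5, 5, 37)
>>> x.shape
(3, 5, 2, 7)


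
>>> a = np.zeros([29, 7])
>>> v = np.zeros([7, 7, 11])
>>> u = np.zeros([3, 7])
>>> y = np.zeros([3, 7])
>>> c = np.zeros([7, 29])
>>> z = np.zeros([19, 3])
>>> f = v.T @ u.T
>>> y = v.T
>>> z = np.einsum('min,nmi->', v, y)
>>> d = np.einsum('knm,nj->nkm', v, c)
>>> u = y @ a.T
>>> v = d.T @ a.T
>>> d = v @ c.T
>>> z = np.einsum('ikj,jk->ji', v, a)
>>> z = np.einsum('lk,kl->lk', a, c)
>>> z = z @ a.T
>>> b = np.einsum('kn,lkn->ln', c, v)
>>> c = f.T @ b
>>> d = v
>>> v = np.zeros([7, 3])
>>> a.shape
(29, 7)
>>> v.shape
(7, 3)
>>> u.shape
(11, 7, 29)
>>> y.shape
(11, 7, 7)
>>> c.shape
(3, 7, 29)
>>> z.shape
(29, 29)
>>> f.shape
(11, 7, 3)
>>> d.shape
(11, 7, 29)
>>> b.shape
(11, 29)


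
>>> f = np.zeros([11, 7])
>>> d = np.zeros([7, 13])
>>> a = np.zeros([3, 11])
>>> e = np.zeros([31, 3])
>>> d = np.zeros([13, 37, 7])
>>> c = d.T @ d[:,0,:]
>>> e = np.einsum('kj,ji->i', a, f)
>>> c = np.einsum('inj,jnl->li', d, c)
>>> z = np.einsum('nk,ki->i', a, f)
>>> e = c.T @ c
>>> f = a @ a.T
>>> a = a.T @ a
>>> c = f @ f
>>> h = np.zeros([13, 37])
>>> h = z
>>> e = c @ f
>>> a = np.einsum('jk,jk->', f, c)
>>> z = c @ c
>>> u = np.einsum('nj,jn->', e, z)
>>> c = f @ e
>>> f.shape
(3, 3)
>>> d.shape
(13, 37, 7)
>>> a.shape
()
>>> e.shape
(3, 3)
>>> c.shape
(3, 3)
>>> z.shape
(3, 3)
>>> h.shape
(7,)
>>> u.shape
()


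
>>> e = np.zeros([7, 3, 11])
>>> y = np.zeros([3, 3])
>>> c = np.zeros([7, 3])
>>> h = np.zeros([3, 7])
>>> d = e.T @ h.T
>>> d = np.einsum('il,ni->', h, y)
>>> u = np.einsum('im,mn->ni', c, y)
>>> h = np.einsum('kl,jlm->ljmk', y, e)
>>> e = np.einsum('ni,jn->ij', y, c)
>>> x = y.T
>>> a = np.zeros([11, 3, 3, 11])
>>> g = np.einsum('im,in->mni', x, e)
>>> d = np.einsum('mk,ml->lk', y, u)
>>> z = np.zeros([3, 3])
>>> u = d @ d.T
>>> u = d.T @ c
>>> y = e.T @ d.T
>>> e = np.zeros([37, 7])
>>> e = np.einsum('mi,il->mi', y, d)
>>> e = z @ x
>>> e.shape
(3, 3)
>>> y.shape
(7, 7)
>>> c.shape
(7, 3)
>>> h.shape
(3, 7, 11, 3)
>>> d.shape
(7, 3)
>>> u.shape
(3, 3)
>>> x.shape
(3, 3)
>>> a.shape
(11, 3, 3, 11)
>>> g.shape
(3, 7, 3)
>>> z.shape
(3, 3)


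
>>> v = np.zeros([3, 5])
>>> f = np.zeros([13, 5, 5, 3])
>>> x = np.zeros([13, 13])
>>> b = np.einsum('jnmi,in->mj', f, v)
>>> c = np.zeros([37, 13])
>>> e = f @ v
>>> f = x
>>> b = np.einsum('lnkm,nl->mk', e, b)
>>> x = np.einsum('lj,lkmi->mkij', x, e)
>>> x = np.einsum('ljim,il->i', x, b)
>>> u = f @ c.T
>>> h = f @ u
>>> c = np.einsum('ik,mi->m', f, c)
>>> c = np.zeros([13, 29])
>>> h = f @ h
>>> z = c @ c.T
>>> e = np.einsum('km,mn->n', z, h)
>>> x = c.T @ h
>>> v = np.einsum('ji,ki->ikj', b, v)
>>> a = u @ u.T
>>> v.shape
(5, 3, 5)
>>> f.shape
(13, 13)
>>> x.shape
(29, 37)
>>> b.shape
(5, 5)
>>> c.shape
(13, 29)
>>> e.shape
(37,)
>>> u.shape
(13, 37)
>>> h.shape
(13, 37)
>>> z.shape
(13, 13)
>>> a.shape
(13, 13)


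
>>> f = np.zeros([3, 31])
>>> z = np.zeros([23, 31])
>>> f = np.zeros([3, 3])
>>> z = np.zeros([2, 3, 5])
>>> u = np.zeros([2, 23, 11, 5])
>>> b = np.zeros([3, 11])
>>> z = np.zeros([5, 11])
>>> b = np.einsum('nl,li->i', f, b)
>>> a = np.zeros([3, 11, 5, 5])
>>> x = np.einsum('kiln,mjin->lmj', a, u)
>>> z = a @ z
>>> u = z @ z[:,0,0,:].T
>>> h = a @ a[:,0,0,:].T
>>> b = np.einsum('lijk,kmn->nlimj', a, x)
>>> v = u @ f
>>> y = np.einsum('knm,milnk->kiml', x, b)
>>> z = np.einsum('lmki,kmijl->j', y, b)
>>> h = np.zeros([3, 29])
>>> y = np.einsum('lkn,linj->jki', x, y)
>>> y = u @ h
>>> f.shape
(3, 3)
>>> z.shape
(2,)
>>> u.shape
(3, 11, 5, 3)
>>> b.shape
(23, 3, 11, 2, 5)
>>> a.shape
(3, 11, 5, 5)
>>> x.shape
(5, 2, 23)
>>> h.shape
(3, 29)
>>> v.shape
(3, 11, 5, 3)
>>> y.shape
(3, 11, 5, 29)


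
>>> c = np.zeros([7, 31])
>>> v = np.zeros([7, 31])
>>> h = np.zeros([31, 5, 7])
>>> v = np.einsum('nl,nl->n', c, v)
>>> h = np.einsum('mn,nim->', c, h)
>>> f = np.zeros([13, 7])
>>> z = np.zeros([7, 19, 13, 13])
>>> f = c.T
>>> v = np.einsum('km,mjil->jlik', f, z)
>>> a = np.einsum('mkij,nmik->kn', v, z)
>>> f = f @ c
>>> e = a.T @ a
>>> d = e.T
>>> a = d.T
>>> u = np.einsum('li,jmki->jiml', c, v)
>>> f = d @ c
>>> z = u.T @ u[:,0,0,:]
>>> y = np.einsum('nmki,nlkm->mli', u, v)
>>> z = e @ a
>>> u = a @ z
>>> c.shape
(7, 31)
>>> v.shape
(19, 13, 13, 31)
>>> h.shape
()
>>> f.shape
(7, 31)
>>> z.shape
(7, 7)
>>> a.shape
(7, 7)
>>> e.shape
(7, 7)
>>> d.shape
(7, 7)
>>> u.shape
(7, 7)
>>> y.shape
(31, 13, 7)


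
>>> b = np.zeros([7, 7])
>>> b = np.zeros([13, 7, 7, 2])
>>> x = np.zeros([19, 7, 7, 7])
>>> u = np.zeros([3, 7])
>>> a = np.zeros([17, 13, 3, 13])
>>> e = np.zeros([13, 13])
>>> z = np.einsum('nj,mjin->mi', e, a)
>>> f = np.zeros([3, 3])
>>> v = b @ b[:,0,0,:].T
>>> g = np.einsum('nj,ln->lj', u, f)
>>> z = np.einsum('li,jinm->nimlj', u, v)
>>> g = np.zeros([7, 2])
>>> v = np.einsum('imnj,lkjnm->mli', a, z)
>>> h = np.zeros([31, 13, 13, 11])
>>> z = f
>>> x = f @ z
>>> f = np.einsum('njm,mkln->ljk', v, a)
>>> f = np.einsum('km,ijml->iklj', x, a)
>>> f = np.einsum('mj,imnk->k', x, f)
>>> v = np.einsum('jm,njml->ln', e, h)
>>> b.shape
(13, 7, 7, 2)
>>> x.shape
(3, 3)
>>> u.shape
(3, 7)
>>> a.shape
(17, 13, 3, 13)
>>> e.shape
(13, 13)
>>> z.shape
(3, 3)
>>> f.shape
(13,)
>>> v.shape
(11, 31)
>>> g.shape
(7, 2)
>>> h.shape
(31, 13, 13, 11)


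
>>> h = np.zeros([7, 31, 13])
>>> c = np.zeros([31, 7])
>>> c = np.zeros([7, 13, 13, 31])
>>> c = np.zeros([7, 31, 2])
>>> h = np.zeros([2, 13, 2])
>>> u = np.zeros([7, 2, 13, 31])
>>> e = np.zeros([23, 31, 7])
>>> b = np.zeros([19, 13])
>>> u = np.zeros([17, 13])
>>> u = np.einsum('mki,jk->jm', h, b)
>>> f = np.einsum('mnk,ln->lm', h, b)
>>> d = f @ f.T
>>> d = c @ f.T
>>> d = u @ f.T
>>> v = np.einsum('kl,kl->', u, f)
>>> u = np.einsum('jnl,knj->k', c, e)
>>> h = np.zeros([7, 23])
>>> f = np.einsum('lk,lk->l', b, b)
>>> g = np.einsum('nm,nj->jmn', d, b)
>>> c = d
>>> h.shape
(7, 23)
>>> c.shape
(19, 19)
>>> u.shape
(23,)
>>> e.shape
(23, 31, 7)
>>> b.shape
(19, 13)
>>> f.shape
(19,)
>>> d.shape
(19, 19)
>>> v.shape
()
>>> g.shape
(13, 19, 19)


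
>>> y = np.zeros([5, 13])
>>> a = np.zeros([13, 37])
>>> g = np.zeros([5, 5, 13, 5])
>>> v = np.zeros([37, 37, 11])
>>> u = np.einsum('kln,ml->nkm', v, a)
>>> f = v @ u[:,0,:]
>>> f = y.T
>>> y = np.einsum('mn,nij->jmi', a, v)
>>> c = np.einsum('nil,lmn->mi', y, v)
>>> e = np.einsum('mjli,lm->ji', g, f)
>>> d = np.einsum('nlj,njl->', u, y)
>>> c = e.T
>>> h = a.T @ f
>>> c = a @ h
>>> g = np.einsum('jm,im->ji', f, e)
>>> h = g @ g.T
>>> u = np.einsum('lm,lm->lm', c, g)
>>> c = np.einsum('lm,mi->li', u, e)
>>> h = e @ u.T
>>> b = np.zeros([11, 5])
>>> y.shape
(11, 13, 37)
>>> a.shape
(13, 37)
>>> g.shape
(13, 5)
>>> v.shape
(37, 37, 11)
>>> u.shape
(13, 5)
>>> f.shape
(13, 5)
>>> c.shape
(13, 5)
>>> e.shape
(5, 5)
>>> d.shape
()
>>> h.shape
(5, 13)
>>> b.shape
(11, 5)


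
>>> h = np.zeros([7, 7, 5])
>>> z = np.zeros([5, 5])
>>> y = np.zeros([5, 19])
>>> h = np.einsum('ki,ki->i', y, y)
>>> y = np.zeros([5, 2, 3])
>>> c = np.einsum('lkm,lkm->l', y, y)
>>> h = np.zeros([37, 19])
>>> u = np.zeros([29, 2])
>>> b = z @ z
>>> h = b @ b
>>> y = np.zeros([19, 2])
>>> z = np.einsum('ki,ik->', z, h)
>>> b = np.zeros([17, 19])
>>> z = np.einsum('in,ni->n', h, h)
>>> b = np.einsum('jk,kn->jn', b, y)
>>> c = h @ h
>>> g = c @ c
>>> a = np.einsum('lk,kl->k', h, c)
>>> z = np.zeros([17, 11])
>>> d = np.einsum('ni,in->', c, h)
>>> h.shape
(5, 5)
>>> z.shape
(17, 11)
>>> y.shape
(19, 2)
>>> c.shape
(5, 5)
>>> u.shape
(29, 2)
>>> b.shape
(17, 2)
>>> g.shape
(5, 5)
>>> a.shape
(5,)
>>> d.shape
()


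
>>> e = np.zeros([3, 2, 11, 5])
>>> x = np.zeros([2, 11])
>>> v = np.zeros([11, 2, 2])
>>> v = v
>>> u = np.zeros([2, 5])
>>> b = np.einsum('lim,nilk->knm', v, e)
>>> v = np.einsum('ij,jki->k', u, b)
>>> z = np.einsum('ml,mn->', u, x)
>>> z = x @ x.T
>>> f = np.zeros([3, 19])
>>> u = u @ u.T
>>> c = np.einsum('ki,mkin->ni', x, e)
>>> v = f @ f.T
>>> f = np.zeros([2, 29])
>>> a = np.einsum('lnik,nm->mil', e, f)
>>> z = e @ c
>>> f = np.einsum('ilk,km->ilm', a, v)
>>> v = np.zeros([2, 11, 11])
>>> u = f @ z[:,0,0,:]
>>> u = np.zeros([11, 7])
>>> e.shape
(3, 2, 11, 5)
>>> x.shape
(2, 11)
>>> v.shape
(2, 11, 11)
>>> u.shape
(11, 7)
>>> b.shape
(5, 3, 2)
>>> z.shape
(3, 2, 11, 11)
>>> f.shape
(29, 11, 3)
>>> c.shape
(5, 11)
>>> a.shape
(29, 11, 3)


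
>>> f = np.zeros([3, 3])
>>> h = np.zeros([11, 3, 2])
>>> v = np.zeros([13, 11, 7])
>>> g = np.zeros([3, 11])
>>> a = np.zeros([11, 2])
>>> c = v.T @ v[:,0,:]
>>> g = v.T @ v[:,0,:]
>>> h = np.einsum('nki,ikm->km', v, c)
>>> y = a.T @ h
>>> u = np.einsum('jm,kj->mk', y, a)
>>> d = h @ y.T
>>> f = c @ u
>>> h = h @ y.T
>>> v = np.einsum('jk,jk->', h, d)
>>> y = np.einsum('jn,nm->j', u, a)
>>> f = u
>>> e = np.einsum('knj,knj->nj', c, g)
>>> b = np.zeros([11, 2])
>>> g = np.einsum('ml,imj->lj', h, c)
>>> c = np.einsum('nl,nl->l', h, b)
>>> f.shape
(7, 11)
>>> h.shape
(11, 2)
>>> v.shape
()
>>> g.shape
(2, 7)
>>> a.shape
(11, 2)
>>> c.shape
(2,)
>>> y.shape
(7,)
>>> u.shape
(7, 11)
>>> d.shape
(11, 2)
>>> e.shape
(11, 7)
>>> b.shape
(11, 2)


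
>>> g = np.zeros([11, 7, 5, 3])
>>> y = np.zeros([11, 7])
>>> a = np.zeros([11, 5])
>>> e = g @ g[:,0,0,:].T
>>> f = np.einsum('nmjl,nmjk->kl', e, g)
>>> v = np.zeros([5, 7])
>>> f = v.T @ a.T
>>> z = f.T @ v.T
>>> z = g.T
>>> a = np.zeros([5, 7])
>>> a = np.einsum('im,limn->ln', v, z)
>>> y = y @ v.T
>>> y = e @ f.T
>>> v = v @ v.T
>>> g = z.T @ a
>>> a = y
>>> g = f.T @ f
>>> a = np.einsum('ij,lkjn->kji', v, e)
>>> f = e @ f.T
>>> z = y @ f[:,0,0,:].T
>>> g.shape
(11, 11)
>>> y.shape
(11, 7, 5, 7)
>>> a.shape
(7, 5, 5)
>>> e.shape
(11, 7, 5, 11)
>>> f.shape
(11, 7, 5, 7)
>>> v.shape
(5, 5)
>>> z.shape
(11, 7, 5, 11)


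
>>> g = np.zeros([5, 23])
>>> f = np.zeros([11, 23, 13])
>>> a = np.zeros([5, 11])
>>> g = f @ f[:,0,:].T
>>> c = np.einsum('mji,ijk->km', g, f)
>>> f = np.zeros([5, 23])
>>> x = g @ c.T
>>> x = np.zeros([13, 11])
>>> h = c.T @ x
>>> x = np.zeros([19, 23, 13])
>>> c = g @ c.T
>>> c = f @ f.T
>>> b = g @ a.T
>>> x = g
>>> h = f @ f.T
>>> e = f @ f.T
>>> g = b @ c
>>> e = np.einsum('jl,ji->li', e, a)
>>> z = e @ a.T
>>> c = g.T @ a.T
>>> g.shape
(11, 23, 5)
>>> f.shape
(5, 23)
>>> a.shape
(5, 11)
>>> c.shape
(5, 23, 5)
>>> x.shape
(11, 23, 11)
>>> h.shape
(5, 5)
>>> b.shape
(11, 23, 5)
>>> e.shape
(5, 11)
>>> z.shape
(5, 5)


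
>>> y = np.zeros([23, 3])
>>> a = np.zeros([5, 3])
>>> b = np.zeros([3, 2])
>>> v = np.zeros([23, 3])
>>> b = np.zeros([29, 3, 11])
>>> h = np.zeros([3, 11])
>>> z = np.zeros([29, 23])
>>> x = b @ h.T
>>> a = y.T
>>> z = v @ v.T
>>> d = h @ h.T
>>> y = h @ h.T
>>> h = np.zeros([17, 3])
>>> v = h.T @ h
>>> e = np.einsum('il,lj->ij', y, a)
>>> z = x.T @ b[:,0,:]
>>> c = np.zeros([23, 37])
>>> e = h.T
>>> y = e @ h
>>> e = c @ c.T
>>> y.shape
(3, 3)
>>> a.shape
(3, 23)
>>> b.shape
(29, 3, 11)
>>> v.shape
(3, 3)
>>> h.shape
(17, 3)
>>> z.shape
(3, 3, 11)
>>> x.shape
(29, 3, 3)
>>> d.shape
(3, 3)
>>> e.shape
(23, 23)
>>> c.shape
(23, 37)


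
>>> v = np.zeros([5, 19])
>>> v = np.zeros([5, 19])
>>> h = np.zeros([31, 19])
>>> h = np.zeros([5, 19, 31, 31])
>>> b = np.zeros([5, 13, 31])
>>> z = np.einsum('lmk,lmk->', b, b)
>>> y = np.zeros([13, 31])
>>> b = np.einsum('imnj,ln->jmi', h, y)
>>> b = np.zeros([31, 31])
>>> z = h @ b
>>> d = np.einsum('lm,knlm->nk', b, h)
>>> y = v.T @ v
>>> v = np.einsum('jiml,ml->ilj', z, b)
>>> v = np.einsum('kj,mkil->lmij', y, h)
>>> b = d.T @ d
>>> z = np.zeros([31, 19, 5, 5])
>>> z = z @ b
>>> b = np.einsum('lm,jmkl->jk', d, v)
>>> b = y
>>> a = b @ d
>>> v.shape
(31, 5, 31, 19)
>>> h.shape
(5, 19, 31, 31)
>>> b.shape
(19, 19)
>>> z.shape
(31, 19, 5, 5)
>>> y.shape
(19, 19)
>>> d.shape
(19, 5)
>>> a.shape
(19, 5)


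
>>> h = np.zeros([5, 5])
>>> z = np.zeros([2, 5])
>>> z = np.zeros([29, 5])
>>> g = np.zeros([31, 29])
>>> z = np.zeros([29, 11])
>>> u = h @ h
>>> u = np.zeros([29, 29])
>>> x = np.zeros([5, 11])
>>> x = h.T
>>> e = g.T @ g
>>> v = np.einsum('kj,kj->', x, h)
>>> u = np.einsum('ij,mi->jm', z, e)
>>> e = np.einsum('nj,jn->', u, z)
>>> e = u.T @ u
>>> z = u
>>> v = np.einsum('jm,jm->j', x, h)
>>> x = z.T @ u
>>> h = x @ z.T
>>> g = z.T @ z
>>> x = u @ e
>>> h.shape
(29, 11)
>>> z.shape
(11, 29)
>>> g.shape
(29, 29)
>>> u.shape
(11, 29)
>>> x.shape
(11, 29)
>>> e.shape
(29, 29)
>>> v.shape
(5,)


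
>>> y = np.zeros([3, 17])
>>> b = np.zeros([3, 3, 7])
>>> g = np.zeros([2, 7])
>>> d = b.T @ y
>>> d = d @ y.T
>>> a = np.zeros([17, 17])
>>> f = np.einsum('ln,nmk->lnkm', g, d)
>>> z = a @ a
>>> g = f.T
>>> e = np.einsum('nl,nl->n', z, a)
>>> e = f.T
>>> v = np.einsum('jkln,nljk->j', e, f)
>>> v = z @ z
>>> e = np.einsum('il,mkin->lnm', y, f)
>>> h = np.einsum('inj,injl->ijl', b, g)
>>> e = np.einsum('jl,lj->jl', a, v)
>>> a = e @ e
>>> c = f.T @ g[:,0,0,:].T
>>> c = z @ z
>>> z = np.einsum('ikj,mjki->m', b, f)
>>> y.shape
(3, 17)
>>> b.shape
(3, 3, 7)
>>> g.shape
(3, 3, 7, 2)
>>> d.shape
(7, 3, 3)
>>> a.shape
(17, 17)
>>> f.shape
(2, 7, 3, 3)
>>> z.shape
(2,)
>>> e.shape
(17, 17)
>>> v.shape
(17, 17)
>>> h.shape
(3, 7, 2)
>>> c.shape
(17, 17)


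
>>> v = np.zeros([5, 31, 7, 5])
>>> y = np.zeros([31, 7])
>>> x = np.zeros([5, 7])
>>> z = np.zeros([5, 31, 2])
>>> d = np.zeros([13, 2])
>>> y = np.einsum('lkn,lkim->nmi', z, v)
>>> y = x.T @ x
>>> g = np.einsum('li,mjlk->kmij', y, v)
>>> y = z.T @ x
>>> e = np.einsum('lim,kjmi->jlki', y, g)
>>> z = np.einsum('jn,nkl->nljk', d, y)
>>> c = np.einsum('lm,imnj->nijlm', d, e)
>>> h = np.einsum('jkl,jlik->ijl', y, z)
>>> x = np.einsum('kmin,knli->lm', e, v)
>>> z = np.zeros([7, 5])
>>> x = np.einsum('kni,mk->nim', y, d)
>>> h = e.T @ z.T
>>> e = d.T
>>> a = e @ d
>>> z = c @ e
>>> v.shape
(5, 31, 7, 5)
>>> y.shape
(2, 31, 7)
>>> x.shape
(31, 7, 13)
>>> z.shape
(5, 5, 31, 13, 13)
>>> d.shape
(13, 2)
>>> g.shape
(5, 5, 7, 31)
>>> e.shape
(2, 13)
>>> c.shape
(5, 5, 31, 13, 2)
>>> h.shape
(31, 5, 2, 7)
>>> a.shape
(2, 2)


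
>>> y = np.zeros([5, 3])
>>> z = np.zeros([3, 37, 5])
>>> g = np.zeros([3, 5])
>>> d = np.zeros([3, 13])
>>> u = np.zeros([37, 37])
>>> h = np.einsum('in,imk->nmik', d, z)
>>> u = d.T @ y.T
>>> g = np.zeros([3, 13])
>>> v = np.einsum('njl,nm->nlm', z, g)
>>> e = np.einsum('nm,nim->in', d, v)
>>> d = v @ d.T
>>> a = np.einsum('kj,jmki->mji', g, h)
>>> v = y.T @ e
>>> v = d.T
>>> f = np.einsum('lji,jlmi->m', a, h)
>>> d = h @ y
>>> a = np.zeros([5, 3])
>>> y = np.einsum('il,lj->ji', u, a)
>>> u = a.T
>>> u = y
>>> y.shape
(3, 13)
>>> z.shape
(3, 37, 5)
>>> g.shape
(3, 13)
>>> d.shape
(13, 37, 3, 3)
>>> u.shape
(3, 13)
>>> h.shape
(13, 37, 3, 5)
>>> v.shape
(3, 5, 3)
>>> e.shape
(5, 3)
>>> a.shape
(5, 3)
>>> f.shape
(3,)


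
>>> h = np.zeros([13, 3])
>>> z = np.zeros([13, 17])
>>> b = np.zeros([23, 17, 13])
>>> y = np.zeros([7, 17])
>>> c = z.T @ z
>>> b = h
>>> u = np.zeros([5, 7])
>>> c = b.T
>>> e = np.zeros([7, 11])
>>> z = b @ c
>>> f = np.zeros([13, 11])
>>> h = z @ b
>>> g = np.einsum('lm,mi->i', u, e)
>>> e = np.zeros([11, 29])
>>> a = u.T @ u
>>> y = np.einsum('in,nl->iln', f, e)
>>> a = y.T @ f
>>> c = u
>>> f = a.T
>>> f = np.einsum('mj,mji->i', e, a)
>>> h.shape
(13, 3)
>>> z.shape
(13, 13)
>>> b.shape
(13, 3)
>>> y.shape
(13, 29, 11)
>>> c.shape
(5, 7)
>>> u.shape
(5, 7)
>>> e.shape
(11, 29)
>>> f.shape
(11,)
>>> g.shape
(11,)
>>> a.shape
(11, 29, 11)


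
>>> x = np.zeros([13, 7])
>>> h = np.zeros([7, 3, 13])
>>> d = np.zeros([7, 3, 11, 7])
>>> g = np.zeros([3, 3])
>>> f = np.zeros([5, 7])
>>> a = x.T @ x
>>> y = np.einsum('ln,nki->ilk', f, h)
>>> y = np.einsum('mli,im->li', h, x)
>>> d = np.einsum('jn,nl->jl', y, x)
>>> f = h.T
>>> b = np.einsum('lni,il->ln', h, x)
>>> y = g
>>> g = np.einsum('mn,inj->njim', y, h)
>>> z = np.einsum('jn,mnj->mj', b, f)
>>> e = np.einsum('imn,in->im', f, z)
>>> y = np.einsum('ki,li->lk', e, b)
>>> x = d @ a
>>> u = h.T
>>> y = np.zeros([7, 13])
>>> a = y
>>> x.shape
(3, 7)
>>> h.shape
(7, 3, 13)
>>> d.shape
(3, 7)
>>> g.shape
(3, 13, 7, 3)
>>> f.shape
(13, 3, 7)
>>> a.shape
(7, 13)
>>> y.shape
(7, 13)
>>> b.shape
(7, 3)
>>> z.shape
(13, 7)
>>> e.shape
(13, 3)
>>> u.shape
(13, 3, 7)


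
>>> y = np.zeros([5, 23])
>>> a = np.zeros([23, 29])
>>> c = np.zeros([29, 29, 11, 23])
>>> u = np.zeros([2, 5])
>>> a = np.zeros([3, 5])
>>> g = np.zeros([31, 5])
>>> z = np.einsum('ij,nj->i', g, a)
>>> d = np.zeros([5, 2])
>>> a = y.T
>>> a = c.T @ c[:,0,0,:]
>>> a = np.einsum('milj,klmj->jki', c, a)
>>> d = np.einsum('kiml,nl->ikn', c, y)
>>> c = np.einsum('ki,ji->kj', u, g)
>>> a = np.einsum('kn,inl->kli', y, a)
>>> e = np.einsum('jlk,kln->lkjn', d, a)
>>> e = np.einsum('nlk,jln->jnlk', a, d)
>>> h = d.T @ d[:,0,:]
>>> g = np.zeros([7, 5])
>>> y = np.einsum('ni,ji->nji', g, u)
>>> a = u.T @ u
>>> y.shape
(7, 2, 5)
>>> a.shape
(5, 5)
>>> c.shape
(2, 31)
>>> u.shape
(2, 5)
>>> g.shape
(7, 5)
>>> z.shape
(31,)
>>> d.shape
(29, 29, 5)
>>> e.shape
(29, 5, 29, 23)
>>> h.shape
(5, 29, 5)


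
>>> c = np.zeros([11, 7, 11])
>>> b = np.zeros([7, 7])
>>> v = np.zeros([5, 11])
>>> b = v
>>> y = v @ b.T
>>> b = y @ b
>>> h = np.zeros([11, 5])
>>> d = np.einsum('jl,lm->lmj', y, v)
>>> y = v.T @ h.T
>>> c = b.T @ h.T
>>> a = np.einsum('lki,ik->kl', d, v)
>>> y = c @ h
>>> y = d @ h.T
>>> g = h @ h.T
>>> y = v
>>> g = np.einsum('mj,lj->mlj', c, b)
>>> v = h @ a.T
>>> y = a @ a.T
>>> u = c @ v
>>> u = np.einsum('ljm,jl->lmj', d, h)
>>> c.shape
(11, 11)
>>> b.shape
(5, 11)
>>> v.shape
(11, 11)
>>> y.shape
(11, 11)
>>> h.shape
(11, 5)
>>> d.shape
(5, 11, 5)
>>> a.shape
(11, 5)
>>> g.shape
(11, 5, 11)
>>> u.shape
(5, 5, 11)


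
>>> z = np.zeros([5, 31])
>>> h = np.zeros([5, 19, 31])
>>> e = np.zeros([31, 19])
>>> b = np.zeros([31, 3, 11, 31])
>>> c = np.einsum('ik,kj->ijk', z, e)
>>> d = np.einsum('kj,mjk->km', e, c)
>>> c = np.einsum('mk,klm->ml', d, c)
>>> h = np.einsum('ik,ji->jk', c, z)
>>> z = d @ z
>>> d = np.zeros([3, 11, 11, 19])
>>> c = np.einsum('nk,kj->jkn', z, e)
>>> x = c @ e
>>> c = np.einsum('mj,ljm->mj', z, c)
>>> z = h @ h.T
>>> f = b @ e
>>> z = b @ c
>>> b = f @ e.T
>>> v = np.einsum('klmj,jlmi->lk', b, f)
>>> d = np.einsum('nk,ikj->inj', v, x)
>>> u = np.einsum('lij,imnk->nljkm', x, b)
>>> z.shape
(31, 3, 11, 31)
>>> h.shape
(5, 19)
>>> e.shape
(31, 19)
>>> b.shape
(31, 3, 11, 31)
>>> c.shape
(31, 31)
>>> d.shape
(19, 3, 19)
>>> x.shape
(19, 31, 19)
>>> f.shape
(31, 3, 11, 19)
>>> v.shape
(3, 31)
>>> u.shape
(11, 19, 19, 31, 3)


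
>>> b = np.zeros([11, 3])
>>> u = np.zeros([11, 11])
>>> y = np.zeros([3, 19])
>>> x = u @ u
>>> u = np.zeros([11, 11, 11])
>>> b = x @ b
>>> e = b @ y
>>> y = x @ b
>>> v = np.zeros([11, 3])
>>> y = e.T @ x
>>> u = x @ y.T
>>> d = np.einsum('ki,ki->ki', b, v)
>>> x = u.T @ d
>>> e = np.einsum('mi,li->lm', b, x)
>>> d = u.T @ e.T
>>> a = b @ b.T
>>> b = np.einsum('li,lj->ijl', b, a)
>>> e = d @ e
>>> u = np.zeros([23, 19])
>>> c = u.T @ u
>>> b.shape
(3, 11, 11)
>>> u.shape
(23, 19)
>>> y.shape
(19, 11)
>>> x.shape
(19, 3)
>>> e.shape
(19, 11)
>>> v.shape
(11, 3)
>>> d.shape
(19, 19)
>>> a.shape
(11, 11)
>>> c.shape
(19, 19)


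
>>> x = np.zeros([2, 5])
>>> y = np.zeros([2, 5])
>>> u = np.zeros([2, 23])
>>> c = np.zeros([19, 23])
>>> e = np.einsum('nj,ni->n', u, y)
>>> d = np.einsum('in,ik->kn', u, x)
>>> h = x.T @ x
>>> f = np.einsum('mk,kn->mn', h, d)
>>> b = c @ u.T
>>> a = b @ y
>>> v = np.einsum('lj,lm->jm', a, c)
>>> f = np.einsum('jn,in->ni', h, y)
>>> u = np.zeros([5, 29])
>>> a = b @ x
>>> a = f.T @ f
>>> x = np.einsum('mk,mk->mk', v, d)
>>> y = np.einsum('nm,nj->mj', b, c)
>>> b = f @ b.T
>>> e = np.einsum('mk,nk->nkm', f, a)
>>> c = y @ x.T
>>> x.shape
(5, 23)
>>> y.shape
(2, 23)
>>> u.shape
(5, 29)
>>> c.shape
(2, 5)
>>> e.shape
(2, 2, 5)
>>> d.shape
(5, 23)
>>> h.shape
(5, 5)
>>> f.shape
(5, 2)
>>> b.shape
(5, 19)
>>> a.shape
(2, 2)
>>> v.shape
(5, 23)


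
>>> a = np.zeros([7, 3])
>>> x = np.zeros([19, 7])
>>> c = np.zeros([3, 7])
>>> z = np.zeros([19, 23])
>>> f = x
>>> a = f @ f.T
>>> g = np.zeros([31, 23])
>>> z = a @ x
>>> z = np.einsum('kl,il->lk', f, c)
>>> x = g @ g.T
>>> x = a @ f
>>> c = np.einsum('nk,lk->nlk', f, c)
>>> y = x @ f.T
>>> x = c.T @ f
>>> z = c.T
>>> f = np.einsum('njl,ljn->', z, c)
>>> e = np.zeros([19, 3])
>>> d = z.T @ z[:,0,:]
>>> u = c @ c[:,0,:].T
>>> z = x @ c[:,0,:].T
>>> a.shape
(19, 19)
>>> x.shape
(7, 3, 7)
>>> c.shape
(19, 3, 7)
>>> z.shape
(7, 3, 19)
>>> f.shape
()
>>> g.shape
(31, 23)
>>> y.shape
(19, 19)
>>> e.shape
(19, 3)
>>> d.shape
(19, 3, 19)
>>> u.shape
(19, 3, 19)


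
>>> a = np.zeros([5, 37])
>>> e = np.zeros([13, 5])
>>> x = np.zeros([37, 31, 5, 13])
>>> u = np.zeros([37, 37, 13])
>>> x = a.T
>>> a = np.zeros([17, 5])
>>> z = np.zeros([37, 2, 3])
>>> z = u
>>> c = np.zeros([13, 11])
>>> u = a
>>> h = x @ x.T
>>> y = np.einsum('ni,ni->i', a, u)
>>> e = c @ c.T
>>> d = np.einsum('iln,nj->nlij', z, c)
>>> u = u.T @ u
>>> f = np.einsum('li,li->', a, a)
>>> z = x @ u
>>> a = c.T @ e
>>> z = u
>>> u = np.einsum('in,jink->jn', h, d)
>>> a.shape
(11, 13)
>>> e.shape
(13, 13)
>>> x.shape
(37, 5)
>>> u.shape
(13, 37)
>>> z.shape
(5, 5)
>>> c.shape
(13, 11)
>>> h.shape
(37, 37)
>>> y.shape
(5,)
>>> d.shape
(13, 37, 37, 11)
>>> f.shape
()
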